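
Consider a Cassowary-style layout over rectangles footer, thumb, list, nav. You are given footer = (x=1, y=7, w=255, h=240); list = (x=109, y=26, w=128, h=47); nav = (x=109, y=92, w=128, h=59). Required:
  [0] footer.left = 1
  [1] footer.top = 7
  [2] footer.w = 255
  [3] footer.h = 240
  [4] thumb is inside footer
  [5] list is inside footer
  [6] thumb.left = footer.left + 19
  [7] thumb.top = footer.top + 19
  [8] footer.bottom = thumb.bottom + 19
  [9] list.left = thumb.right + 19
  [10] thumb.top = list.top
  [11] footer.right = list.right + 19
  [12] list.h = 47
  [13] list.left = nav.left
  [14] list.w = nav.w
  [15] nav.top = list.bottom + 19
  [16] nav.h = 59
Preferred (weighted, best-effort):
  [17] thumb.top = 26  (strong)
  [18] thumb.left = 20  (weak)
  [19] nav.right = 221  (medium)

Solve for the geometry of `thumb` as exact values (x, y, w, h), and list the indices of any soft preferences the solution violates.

thumb = (x=20, y=26, w=70, h=202)
violated soft preferences: 19

1. thumb.x = 20  [thumb.left = footer.left + 19]
2. thumb.y = 26  [thumb.top = footer.top + 19]
3. thumb.h = 202  [footer.bottom = thumb.bottom + 19]
4. thumb.w = 70  [list.left = thumb.right + 19]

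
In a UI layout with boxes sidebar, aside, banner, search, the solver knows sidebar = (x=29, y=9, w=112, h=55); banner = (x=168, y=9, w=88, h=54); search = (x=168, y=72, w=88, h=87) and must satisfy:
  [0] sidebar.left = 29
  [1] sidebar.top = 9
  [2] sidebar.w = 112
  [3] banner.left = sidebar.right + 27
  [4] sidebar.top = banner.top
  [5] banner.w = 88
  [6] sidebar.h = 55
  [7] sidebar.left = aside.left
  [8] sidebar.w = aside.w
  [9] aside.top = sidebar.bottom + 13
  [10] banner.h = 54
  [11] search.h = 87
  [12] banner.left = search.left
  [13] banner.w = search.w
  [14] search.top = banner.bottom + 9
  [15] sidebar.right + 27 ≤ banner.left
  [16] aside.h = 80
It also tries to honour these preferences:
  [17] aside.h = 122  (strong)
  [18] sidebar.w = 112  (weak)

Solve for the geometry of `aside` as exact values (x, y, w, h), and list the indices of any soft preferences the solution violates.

aside = (x=29, y=77, w=112, h=80)
violated soft preferences: 17

1. aside.x = 29  [sidebar.left = aside.left]
2. aside.w = 112  [sidebar.w = aside.w]
3. aside.y = 77  [aside.top = sidebar.bottom + 13]
4. aside.h = 80  [aside.h = 80]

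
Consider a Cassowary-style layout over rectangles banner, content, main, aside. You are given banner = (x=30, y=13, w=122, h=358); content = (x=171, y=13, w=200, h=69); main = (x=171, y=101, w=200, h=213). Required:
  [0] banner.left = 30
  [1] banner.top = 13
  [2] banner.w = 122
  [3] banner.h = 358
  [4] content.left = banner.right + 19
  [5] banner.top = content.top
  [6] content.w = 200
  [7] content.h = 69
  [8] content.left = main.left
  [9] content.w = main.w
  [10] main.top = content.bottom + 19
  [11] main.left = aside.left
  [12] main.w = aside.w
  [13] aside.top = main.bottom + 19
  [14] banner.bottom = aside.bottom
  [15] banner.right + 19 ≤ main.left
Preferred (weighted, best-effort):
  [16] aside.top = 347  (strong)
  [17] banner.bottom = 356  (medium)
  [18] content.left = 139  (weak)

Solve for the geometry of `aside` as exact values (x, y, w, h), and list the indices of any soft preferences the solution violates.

aside = (x=171, y=333, w=200, h=38)
violated soft preferences: 16, 17, 18

1. aside.x = 171  [main.left = aside.left]
2. aside.w = 200  [main.w = aside.w]
3. aside.y = 333  [aside.top = main.bottom + 19]
4. aside.h = 38  [banner.bottom = aside.bottom]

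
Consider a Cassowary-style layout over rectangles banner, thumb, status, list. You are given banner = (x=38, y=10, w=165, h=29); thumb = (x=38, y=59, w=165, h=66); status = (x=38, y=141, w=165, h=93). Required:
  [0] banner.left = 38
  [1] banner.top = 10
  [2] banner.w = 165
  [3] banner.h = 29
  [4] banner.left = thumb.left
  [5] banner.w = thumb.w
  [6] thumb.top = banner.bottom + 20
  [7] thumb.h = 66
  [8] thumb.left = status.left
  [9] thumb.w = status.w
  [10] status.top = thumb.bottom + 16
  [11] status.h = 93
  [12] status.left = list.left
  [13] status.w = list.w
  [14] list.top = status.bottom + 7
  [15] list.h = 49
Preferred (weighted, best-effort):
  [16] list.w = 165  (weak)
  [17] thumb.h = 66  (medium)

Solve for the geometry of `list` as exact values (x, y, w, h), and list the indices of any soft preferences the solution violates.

1. list.x = 38  [status.left = list.left]
2. list.w = 165  [status.w = list.w]
3. list.y = 241  [list.top = status.bottom + 7]
4. list.h = 49  [list.h = 49]

list = (x=38, y=241, w=165, h=49)
violated soft preferences: none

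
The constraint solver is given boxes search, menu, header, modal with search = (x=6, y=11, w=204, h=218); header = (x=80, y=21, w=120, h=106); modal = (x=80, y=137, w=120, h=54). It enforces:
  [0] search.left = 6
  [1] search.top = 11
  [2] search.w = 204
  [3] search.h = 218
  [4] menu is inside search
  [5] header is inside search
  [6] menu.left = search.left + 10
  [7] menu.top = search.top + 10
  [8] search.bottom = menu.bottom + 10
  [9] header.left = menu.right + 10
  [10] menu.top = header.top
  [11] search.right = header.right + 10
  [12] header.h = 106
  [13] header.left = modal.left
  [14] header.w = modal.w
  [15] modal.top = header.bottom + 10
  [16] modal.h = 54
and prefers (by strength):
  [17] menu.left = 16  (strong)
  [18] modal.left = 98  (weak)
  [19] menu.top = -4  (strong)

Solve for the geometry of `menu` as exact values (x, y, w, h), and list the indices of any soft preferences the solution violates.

menu = (x=16, y=21, w=54, h=198)
violated soft preferences: 18, 19

1. menu.x = 16  [menu.left = search.left + 10]
2. menu.y = 21  [menu.top = search.top + 10]
3. menu.h = 198  [search.bottom = menu.bottom + 10]
4. menu.w = 54  [header.left = menu.right + 10]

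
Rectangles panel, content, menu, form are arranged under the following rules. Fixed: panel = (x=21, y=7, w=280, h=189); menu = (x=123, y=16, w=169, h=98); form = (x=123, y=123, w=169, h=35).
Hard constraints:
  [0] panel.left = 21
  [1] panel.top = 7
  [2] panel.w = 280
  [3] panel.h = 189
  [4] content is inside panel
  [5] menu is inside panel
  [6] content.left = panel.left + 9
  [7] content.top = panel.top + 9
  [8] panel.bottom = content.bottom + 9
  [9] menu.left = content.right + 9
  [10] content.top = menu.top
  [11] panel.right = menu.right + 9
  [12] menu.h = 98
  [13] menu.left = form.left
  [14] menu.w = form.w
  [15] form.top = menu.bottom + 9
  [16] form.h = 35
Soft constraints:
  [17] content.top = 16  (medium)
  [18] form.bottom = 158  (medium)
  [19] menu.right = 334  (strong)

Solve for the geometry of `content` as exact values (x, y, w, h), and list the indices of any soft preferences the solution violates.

1. content.x = 30  [content.left = panel.left + 9]
2. content.y = 16  [content.top = panel.top + 9]
3. content.h = 171  [panel.bottom = content.bottom + 9]
4. content.w = 84  [menu.left = content.right + 9]

content = (x=30, y=16, w=84, h=171)
violated soft preferences: 19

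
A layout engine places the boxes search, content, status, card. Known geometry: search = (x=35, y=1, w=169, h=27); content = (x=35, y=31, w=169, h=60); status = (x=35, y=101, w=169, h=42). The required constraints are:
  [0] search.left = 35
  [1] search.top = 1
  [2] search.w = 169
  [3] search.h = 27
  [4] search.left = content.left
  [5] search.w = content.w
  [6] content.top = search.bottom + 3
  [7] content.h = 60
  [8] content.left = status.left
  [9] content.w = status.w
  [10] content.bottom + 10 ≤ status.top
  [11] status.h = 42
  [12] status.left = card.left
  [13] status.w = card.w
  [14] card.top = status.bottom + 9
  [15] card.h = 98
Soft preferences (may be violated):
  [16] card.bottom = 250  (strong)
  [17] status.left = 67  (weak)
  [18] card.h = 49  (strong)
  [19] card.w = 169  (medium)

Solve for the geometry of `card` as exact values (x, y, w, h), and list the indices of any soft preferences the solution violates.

1. card.x = 35  [status.left = card.left]
2. card.w = 169  [status.w = card.w]
3. card.y = 152  [card.top = status.bottom + 9]
4. card.h = 98  [card.h = 98]

card = (x=35, y=152, w=169, h=98)
violated soft preferences: 17, 18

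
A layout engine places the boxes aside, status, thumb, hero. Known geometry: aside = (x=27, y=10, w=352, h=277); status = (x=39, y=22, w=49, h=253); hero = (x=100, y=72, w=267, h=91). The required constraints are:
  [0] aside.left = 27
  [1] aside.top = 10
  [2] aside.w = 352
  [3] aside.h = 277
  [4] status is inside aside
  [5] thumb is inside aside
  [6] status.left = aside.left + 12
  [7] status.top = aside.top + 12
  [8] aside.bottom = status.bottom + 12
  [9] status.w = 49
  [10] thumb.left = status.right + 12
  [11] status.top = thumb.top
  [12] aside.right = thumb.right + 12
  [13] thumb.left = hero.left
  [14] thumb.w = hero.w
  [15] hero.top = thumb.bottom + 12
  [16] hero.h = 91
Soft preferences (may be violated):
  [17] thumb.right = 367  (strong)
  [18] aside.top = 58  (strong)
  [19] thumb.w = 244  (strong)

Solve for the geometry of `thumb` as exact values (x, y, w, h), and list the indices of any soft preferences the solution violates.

thumb = (x=100, y=22, w=267, h=38)
violated soft preferences: 18, 19

1. thumb.x = 100  [thumb.left = status.right + 12]
2. thumb.y = 22  [status.top = thumb.top]
3. thumb.w = 267  [aside.right = thumb.right + 12]
4. thumb.h = 38  [hero.top = thumb.bottom + 12]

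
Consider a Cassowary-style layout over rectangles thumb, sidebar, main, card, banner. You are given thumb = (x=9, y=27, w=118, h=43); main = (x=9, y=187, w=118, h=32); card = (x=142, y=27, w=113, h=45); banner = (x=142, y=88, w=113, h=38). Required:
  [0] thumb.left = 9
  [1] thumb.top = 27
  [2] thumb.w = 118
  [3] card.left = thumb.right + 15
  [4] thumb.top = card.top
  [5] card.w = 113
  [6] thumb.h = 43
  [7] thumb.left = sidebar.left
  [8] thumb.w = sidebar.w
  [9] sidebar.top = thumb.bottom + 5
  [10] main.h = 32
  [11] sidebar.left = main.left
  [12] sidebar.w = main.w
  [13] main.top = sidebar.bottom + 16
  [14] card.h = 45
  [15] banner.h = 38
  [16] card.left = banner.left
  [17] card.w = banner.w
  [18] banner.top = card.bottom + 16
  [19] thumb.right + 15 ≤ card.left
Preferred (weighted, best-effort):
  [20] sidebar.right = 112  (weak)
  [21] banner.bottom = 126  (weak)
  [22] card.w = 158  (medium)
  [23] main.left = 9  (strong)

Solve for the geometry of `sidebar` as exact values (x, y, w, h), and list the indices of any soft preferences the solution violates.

1. sidebar.x = 9  [thumb.left = sidebar.left]
2. sidebar.w = 118  [thumb.w = sidebar.w]
3. sidebar.y = 75  [sidebar.top = thumb.bottom + 5]
4. sidebar.h = 96  [main.top = sidebar.bottom + 16]

sidebar = (x=9, y=75, w=118, h=96)
violated soft preferences: 20, 22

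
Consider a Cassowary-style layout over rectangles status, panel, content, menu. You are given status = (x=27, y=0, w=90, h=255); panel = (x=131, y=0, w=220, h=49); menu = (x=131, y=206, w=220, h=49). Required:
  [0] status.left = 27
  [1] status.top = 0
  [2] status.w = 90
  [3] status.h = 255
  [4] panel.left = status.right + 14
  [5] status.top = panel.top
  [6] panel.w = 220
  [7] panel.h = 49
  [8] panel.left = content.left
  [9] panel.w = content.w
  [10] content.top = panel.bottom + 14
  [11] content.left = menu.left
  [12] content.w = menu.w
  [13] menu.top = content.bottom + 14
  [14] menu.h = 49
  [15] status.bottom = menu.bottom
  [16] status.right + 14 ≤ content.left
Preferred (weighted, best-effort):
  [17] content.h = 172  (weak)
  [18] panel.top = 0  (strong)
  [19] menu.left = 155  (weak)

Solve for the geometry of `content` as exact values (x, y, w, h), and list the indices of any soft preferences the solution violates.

1. content.x = 131  [panel.left = content.left]
2. content.w = 220  [panel.w = content.w]
3. content.y = 63  [content.top = panel.bottom + 14]
4. content.h = 129  [menu.top = content.bottom + 14]

content = (x=131, y=63, w=220, h=129)
violated soft preferences: 17, 19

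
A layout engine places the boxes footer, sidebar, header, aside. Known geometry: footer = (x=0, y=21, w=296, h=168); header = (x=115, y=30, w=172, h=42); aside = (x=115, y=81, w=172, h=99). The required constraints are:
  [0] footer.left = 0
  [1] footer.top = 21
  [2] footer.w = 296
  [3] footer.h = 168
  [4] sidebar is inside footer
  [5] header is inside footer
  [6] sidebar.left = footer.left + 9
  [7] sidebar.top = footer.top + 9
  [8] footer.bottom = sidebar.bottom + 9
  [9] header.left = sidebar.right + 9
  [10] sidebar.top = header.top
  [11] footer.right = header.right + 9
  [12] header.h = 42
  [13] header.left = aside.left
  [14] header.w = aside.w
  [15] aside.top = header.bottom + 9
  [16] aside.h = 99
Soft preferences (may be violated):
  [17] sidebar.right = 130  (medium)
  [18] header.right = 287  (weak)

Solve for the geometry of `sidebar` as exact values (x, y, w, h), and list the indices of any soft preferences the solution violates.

1. sidebar.x = 9  [sidebar.left = footer.left + 9]
2. sidebar.y = 30  [sidebar.top = footer.top + 9]
3. sidebar.h = 150  [footer.bottom = sidebar.bottom + 9]
4. sidebar.w = 97  [header.left = sidebar.right + 9]

sidebar = (x=9, y=30, w=97, h=150)
violated soft preferences: 17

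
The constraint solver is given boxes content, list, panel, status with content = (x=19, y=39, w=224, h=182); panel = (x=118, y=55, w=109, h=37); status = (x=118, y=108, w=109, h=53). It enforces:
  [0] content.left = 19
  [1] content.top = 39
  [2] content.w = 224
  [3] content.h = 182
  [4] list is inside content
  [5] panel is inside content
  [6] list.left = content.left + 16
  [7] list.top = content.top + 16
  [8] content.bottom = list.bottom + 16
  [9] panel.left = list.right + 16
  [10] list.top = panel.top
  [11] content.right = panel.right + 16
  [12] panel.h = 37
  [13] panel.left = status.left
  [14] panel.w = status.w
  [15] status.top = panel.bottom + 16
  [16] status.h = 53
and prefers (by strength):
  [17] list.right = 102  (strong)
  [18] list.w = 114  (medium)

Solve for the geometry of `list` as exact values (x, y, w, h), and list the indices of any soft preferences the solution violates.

1. list.x = 35  [list.left = content.left + 16]
2. list.y = 55  [list.top = content.top + 16]
3. list.h = 150  [content.bottom = list.bottom + 16]
4. list.w = 67  [panel.left = list.right + 16]

list = (x=35, y=55, w=67, h=150)
violated soft preferences: 18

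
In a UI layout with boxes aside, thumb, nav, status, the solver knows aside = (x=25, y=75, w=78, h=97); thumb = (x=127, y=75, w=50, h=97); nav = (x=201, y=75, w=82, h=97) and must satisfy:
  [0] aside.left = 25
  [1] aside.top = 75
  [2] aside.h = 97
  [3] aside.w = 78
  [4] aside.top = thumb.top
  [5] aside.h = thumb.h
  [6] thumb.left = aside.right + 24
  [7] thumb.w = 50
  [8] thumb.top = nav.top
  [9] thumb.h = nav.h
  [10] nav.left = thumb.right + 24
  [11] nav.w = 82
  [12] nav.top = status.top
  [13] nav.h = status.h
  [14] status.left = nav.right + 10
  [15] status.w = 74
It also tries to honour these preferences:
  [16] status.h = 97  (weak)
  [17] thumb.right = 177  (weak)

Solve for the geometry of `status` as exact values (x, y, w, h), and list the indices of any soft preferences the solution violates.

status = (x=293, y=75, w=74, h=97)
violated soft preferences: none

1. status.y = 75  [nav.top = status.top]
2. status.h = 97  [nav.h = status.h]
3. status.x = 293  [status.left = nav.right + 10]
4. status.w = 74  [status.w = 74]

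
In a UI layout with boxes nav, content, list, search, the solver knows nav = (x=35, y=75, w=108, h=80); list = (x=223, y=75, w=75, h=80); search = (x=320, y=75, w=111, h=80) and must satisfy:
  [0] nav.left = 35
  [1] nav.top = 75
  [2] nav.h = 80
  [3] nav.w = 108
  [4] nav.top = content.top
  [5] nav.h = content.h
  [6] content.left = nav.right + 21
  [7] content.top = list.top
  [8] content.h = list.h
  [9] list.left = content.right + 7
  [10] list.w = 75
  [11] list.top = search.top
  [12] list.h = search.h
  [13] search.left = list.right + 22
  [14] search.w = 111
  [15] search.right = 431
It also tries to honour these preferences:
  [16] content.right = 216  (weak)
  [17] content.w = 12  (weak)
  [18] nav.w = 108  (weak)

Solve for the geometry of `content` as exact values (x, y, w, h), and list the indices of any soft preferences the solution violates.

1. content.y = 75  [nav.top = content.top]
2. content.h = 80  [nav.h = content.h]
3. content.x = 164  [content.left = nav.right + 21]
4. content.w = 52  [list.left = content.right + 7]

content = (x=164, y=75, w=52, h=80)
violated soft preferences: 17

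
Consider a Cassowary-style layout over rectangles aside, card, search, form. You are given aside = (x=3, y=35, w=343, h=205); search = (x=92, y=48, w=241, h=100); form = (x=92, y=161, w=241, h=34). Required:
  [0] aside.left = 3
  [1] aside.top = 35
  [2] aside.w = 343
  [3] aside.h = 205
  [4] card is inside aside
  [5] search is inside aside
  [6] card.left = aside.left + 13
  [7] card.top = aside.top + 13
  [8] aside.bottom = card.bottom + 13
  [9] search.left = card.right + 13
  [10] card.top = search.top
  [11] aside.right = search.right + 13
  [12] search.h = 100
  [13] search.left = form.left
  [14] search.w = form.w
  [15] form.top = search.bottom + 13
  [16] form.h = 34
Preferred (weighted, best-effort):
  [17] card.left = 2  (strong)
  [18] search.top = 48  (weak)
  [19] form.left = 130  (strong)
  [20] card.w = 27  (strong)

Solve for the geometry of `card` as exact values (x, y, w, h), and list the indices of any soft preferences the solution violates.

1. card.x = 16  [card.left = aside.left + 13]
2. card.y = 48  [card.top = aside.top + 13]
3. card.h = 179  [aside.bottom = card.bottom + 13]
4. card.w = 63  [search.left = card.right + 13]

card = (x=16, y=48, w=63, h=179)
violated soft preferences: 17, 19, 20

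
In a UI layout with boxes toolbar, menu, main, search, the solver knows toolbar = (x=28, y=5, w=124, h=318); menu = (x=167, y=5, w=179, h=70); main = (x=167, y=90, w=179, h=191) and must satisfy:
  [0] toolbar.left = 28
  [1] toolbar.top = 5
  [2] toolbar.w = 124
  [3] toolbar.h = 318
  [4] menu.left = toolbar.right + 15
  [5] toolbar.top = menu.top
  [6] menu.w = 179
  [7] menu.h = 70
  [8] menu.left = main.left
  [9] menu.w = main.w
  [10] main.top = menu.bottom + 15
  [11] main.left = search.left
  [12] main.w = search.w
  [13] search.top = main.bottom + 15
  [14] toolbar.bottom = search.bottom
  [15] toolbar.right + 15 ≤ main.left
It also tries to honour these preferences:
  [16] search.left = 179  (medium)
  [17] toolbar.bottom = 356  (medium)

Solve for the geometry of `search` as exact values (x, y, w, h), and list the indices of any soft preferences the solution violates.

search = (x=167, y=296, w=179, h=27)
violated soft preferences: 16, 17

1. search.x = 167  [main.left = search.left]
2. search.w = 179  [main.w = search.w]
3. search.y = 296  [search.top = main.bottom + 15]
4. search.h = 27  [toolbar.bottom = search.bottom]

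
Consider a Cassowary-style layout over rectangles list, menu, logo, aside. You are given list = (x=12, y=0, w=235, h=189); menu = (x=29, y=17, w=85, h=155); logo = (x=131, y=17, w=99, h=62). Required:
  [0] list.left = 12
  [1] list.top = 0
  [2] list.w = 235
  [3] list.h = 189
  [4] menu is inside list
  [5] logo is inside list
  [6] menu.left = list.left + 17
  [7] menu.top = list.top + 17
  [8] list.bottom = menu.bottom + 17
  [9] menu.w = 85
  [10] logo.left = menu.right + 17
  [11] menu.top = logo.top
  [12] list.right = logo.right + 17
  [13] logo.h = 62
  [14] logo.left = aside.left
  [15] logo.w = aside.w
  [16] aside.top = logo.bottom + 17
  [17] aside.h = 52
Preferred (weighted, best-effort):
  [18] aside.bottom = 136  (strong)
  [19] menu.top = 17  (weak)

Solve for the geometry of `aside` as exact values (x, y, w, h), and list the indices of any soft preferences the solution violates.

aside = (x=131, y=96, w=99, h=52)
violated soft preferences: 18

1. aside.x = 131  [logo.left = aside.left]
2. aside.w = 99  [logo.w = aside.w]
3. aside.y = 96  [aside.top = logo.bottom + 17]
4. aside.h = 52  [aside.h = 52]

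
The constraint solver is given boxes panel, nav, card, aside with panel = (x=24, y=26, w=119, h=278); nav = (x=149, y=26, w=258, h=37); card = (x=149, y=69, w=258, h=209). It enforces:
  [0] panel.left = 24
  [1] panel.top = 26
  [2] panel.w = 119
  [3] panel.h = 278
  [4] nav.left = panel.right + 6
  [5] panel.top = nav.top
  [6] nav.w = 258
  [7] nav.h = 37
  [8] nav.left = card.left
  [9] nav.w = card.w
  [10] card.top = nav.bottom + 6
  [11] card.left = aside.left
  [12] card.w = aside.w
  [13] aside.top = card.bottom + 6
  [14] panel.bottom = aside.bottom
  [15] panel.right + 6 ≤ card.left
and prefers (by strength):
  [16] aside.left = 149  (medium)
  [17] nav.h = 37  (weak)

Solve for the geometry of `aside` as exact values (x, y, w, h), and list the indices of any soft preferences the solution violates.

1. aside.x = 149  [card.left = aside.left]
2. aside.w = 258  [card.w = aside.w]
3. aside.y = 284  [aside.top = card.bottom + 6]
4. aside.h = 20  [panel.bottom = aside.bottom]

aside = (x=149, y=284, w=258, h=20)
violated soft preferences: none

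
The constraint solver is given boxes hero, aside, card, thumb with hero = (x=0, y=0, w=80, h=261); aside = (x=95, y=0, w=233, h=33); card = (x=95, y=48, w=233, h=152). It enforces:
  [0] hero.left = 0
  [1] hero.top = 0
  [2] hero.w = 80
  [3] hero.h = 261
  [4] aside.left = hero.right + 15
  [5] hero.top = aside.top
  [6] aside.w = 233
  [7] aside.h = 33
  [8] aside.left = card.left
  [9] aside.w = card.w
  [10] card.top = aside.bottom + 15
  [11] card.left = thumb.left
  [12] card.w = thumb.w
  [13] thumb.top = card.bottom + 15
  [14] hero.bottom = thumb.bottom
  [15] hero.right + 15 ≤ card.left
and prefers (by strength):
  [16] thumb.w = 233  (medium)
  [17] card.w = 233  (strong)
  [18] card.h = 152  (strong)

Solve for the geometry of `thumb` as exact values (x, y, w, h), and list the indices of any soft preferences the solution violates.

thumb = (x=95, y=215, w=233, h=46)
violated soft preferences: none

1. thumb.x = 95  [card.left = thumb.left]
2. thumb.w = 233  [card.w = thumb.w]
3. thumb.y = 215  [thumb.top = card.bottom + 15]
4. thumb.h = 46  [hero.bottom = thumb.bottom]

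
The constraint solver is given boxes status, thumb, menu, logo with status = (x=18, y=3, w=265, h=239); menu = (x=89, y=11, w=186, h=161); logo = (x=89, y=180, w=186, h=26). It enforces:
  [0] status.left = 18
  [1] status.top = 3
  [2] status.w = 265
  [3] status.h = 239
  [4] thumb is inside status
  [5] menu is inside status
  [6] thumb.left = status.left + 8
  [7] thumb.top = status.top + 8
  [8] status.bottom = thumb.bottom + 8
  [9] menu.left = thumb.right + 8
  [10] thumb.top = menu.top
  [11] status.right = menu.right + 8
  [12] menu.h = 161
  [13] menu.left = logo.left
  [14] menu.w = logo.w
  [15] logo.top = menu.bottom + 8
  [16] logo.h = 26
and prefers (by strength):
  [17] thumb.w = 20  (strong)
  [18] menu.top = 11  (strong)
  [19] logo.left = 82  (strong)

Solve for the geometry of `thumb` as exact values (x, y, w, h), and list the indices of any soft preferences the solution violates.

thumb = (x=26, y=11, w=55, h=223)
violated soft preferences: 17, 19

1. thumb.x = 26  [thumb.left = status.left + 8]
2. thumb.y = 11  [thumb.top = status.top + 8]
3. thumb.h = 223  [status.bottom = thumb.bottom + 8]
4. thumb.w = 55  [menu.left = thumb.right + 8]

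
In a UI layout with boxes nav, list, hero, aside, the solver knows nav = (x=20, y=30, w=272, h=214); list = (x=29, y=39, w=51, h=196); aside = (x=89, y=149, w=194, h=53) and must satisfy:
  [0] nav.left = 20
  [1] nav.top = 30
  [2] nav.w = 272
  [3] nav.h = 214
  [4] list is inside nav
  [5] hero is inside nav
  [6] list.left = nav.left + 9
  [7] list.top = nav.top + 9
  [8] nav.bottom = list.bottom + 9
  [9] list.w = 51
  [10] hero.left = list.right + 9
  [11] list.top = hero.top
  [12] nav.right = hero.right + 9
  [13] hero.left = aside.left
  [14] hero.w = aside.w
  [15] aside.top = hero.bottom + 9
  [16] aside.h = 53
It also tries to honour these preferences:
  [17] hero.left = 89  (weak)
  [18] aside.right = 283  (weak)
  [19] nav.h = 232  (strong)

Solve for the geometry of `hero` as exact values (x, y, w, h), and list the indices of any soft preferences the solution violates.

hero = (x=89, y=39, w=194, h=101)
violated soft preferences: 19

1. hero.x = 89  [hero.left = list.right + 9]
2. hero.y = 39  [list.top = hero.top]
3. hero.w = 194  [nav.right = hero.right + 9]
4. hero.h = 101  [aside.top = hero.bottom + 9]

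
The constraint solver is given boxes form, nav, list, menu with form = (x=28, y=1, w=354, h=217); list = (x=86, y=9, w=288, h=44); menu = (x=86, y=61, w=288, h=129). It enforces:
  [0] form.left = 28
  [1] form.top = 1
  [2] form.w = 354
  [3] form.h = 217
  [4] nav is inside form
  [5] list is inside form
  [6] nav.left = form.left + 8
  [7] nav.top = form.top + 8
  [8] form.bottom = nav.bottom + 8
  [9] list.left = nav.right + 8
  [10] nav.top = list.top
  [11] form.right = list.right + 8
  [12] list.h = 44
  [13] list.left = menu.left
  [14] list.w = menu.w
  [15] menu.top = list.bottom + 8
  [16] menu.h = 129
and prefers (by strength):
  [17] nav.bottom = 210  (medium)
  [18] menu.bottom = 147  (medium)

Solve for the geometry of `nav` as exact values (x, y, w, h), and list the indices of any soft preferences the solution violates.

nav = (x=36, y=9, w=42, h=201)
violated soft preferences: 18

1. nav.x = 36  [nav.left = form.left + 8]
2. nav.y = 9  [nav.top = form.top + 8]
3. nav.h = 201  [form.bottom = nav.bottom + 8]
4. nav.w = 42  [list.left = nav.right + 8]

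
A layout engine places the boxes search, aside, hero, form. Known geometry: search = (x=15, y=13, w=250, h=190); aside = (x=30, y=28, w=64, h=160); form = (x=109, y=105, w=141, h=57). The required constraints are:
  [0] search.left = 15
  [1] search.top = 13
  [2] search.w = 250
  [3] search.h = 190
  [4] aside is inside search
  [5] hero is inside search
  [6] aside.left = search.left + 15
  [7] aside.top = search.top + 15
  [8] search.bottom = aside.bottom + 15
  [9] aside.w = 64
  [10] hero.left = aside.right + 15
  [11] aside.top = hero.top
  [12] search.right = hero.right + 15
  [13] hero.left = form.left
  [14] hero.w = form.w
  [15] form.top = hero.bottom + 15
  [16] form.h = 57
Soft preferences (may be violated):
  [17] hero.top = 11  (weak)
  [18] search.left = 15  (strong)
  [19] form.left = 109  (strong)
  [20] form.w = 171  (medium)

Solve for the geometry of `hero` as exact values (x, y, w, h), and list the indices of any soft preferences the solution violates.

1. hero.x = 109  [hero.left = aside.right + 15]
2. hero.y = 28  [aside.top = hero.top]
3. hero.w = 141  [search.right = hero.right + 15]
4. hero.h = 62  [form.top = hero.bottom + 15]

hero = (x=109, y=28, w=141, h=62)
violated soft preferences: 17, 20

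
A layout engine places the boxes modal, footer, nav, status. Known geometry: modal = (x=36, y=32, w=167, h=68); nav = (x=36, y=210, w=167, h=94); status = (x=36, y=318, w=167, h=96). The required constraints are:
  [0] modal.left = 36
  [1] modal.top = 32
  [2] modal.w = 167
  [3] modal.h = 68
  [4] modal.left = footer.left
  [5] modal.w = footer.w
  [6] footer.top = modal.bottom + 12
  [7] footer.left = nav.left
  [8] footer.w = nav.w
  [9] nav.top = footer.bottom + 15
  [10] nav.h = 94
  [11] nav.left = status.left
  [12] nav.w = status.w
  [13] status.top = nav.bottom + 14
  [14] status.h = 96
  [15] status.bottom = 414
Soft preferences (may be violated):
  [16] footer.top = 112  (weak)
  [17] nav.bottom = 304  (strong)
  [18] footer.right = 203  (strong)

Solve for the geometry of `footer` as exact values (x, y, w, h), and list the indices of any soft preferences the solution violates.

1. footer.x = 36  [modal.left = footer.left]
2. footer.w = 167  [modal.w = footer.w]
3. footer.y = 112  [footer.top = modal.bottom + 12]
4. footer.h = 83  [nav.top = footer.bottom + 15]

footer = (x=36, y=112, w=167, h=83)
violated soft preferences: none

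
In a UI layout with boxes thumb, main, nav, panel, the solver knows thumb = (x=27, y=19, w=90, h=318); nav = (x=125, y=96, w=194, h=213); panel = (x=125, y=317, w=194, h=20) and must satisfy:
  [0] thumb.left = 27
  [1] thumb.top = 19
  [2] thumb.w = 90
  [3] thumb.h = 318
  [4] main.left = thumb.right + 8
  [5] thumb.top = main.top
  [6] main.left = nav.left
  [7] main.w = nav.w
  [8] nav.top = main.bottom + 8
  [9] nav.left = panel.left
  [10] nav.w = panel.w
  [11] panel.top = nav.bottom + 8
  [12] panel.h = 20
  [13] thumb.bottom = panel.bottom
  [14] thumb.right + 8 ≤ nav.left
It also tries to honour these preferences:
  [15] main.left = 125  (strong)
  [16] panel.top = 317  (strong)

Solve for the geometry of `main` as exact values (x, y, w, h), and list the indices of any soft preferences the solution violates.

1. main.x = 125  [main.left = thumb.right + 8]
2. main.y = 19  [thumb.top = main.top]
3. main.w = 194  [main.w = nav.w]
4. main.h = 69  [nav.top = main.bottom + 8]

main = (x=125, y=19, w=194, h=69)
violated soft preferences: none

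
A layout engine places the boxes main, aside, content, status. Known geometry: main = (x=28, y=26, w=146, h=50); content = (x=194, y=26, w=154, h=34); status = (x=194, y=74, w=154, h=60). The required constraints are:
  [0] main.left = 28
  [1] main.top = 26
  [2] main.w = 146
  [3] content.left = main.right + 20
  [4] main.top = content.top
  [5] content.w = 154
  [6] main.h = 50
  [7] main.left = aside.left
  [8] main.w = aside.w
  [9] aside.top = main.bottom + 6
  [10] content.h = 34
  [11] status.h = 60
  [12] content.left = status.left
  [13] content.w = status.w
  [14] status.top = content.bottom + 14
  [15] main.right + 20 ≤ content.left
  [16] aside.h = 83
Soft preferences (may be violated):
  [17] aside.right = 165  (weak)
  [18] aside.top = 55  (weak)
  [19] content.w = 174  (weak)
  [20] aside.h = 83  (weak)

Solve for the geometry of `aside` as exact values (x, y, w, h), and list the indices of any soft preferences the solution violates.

aside = (x=28, y=82, w=146, h=83)
violated soft preferences: 17, 18, 19

1. aside.x = 28  [main.left = aside.left]
2. aside.w = 146  [main.w = aside.w]
3. aside.y = 82  [aside.top = main.bottom + 6]
4. aside.h = 83  [aside.h = 83]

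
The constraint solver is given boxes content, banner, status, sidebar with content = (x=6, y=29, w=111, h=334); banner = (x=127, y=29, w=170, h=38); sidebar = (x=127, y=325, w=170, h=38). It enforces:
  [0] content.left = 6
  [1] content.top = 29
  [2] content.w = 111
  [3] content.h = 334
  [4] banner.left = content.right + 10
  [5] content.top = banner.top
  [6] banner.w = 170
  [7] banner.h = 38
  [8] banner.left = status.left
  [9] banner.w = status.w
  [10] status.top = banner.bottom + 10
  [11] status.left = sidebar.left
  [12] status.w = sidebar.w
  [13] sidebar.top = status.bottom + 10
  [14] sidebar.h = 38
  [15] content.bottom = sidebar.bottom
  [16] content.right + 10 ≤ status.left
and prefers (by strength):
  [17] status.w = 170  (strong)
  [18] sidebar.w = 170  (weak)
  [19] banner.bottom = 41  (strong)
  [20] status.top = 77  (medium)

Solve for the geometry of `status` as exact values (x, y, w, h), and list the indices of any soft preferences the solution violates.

status = (x=127, y=77, w=170, h=238)
violated soft preferences: 19

1. status.x = 127  [banner.left = status.left]
2. status.w = 170  [banner.w = status.w]
3. status.y = 77  [status.top = banner.bottom + 10]
4. status.h = 238  [sidebar.top = status.bottom + 10]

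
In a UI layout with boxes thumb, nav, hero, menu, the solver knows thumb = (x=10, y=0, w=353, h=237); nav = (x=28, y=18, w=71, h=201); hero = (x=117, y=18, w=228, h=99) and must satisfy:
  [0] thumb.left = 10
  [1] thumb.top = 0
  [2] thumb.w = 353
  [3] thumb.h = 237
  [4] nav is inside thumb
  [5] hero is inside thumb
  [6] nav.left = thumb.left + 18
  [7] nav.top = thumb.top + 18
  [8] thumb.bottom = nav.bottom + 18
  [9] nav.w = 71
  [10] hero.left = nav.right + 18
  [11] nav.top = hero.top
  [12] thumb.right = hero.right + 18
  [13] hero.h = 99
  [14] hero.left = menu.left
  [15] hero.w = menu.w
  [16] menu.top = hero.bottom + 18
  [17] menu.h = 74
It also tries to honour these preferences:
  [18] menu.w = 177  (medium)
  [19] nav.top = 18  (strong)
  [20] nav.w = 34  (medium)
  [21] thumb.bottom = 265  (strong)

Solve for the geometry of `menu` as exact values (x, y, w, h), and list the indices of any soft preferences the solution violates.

1. menu.x = 117  [hero.left = menu.left]
2. menu.w = 228  [hero.w = menu.w]
3. menu.y = 135  [menu.top = hero.bottom + 18]
4. menu.h = 74  [menu.h = 74]

menu = (x=117, y=135, w=228, h=74)
violated soft preferences: 18, 20, 21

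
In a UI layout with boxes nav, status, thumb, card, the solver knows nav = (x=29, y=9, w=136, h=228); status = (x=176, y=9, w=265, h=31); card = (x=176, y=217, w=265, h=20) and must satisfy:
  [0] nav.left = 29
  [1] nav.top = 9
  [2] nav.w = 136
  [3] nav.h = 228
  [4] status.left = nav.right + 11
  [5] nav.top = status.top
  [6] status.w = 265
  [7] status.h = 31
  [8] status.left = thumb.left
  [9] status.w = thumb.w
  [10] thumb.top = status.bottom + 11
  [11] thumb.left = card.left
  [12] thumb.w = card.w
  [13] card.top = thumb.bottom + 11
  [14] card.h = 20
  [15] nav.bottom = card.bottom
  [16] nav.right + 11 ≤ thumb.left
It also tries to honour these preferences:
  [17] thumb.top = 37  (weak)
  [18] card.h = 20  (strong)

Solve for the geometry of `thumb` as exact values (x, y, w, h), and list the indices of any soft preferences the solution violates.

thumb = (x=176, y=51, w=265, h=155)
violated soft preferences: 17

1. thumb.x = 176  [status.left = thumb.left]
2. thumb.w = 265  [status.w = thumb.w]
3. thumb.y = 51  [thumb.top = status.bottom + 11]
4. thumb.h = 155  [card.top = thumb.bottom + 11]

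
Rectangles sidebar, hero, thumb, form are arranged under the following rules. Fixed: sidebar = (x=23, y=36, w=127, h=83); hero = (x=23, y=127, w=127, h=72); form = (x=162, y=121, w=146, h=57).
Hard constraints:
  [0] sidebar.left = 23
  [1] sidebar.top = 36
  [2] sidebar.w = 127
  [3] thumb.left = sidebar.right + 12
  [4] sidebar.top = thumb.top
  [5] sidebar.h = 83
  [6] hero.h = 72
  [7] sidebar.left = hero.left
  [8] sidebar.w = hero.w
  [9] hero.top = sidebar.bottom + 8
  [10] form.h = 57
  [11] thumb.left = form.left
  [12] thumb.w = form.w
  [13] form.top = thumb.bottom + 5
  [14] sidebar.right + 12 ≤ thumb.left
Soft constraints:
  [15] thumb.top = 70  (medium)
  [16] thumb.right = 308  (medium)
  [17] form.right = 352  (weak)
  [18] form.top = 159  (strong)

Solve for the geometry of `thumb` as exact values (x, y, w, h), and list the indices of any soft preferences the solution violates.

1. thumb.x = 162  [thumb.left = sidebar.right + 12]
2. thumb.y = 36  [sidebar.top = thumb.top]
3. thumb.w = 146  [thumb.w = form.w]
4. thumb.h = 80  [form.top = thumb.bottom + 5]

thumb = (x=162, y=36, w=146, h=80)
violated soft preferences: 15, 17, 18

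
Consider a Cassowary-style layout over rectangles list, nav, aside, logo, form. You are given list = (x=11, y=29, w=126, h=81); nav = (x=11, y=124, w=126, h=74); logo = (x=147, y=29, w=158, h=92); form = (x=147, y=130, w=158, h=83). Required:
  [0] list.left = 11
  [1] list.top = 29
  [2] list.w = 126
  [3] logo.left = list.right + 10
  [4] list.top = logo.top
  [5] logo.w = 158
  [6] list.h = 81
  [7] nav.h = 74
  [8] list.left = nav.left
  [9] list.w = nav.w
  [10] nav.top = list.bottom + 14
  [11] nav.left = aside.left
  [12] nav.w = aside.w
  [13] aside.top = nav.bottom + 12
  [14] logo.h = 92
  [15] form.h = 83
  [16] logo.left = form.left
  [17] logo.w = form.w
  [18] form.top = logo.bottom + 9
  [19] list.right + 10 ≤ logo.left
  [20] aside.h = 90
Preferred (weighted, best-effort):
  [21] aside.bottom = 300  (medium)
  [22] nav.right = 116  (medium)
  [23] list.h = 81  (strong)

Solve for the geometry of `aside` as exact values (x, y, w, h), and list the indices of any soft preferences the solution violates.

1. aside.x = 11  [nav.left = aside.left]
2. aside.w = 126  [nav.w = aside.w]
3. aside.y = 210  [aside.top = nav.bottom + 12]
4. aside.h = 90  [aside.h = 90]

aside = (x=11, y=210, w=126, h=90)
violated soft preferences: 22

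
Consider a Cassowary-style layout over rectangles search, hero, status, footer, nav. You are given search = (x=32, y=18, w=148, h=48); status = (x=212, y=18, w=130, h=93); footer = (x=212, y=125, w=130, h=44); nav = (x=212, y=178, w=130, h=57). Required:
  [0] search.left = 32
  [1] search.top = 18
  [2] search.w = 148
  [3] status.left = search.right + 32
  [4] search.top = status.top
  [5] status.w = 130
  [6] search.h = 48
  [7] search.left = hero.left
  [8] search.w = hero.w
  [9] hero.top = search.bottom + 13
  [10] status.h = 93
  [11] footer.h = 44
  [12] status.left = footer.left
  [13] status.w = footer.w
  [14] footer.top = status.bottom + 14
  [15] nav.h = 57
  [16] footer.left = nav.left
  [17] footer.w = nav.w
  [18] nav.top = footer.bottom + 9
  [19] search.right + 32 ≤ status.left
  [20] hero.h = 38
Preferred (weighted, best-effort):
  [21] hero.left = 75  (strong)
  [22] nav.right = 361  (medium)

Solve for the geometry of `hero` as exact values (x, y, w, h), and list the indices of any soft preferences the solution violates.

hero = (x=32, y=79, w=148, h=38)
violated soft preferences: 21, 22

1. hero.x = 32  [search.left = hero.left]
2. hero.w = 148  [search.w = hero.w]
3. hero.y = 79  [hero.top = search.bottom + 13]
4. hero.h = 38  [hero.h = 38]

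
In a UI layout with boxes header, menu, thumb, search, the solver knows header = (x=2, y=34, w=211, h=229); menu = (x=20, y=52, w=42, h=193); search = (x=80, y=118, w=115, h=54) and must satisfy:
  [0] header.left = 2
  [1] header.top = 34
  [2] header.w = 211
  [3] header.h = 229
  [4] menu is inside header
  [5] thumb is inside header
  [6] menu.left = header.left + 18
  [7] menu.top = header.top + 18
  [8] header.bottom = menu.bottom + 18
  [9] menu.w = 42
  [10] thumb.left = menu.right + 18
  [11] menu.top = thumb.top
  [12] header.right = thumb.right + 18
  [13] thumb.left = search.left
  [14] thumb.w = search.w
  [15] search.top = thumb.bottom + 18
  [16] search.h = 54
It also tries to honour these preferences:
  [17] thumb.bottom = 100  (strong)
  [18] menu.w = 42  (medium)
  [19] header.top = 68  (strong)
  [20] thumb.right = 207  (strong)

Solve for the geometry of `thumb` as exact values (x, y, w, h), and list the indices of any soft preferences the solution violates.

1. thumb.x = 80  [thumb.left = menu.right + 18]
2. thumb.y = 52  [menu.top = thumb.top]
3. thumb.w = 115  [header.right = thumb.right + 18]
4. thumb.h = 48  [search.top = thumb.bottom + 18]

thumb = (x=80, y=52, w=115, h=48)
violated soft preferences: 19, 20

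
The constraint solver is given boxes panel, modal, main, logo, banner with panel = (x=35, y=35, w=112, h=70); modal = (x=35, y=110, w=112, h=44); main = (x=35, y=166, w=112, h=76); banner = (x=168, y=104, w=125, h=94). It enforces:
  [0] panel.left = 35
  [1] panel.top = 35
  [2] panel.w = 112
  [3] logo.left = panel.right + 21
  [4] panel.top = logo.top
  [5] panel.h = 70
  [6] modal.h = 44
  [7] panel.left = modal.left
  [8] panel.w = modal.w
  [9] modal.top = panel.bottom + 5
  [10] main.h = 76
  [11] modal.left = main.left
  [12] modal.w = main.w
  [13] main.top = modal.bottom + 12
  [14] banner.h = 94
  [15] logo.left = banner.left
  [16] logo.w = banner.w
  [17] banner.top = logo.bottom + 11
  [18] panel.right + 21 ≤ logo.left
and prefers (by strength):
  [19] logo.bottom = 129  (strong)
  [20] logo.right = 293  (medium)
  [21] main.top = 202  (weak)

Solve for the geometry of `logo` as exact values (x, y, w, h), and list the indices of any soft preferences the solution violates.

logo = (x=168, y=35, w=125, h=58)
violated soft preferences: 19, 21

1. logo.x = 168  [logo.left = panel.right + 21]
2. logo.y = 35  [panel.top = logo.top]
3. logo.w = 125  [logo.w = banner.w]
4. logo.h = 58  [banner.top = logo.bottom + 11]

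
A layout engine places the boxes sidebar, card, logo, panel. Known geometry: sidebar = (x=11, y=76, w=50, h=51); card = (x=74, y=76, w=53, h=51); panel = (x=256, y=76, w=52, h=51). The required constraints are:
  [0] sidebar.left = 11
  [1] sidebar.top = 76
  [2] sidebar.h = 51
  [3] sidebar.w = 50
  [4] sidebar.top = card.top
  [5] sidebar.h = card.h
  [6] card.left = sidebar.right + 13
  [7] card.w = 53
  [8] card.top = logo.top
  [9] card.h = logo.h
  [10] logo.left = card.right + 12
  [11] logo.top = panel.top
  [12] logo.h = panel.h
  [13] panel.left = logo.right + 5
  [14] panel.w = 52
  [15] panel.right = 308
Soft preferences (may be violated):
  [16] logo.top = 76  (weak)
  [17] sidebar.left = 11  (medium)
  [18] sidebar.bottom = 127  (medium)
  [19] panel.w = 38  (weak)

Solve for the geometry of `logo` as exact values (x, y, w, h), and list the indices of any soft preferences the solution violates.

logo = (x=139, y=76, w=112, h=51)
violated soft preferences: 19

1. logo.y = 76  [card.top = logo.top]
2. logo.h = 51  [card.h = logo.h]
3. logo.x = 139  [logo.left = card.right + 12]
4. logo.w = 112  [panel.left = logo.right + 5]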